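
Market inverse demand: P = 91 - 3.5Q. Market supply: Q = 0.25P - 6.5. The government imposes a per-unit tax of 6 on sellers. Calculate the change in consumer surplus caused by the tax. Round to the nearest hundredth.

Rewriting supply in inverse form: P = 26 + 4Q.
Without the tax, 91 - 3.5Q = 26 + 4Q so Q* = 8.6667 and P* = 60.6667.
A tax on sellers shifts supply up by 6: 91 - 3.5Q = 26 + 4Q + 6, so Q_t = 7.8667. Buyers pay P_b = 63.4667; sellers receive P_s = P_b - 6 = 57.4667.
CS falls from (1/2)(8.6667)(30.3333) = 131.4444 to (1/2)(7.8667)(27.5333) = 108.2978, a change of -23.1467.

-23.15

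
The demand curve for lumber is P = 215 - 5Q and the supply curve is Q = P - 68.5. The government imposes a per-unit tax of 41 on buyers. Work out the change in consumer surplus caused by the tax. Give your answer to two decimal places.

-717.50

Rewriting supply in inverse form: P = 68.5 + Q.
Pre-tax equilibrium: 215 - 5Q = 68.5 + Q gives Q* = 24.4167, P* = 92.9167.
A tax on buyers shifts demand down by 41: (215 - 41) - 5Q = 68.5 + Q, so Q_t = 17.5833. Buyers pay P_b = 127.0833; sellers receive P_s = P_b - 41 = 86.0833.
CS falls from (1/2)(24.4167)(122.0833) = 1490.434 to (1/2)(17.5833)(87.9167) = 772.934, a change of -717.5.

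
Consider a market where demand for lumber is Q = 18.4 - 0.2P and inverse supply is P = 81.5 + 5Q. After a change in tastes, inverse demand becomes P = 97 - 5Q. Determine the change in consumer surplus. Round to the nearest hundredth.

Rewriting demand in inverse form: P = 92 - 5Q.
Initial equilibrium: Q_0 = 1.05, P_0 = 86.75; CS_0 = (1/2)(1.05)(5.25) = 2.7563, PS_0 = (1/2)(1.05)(5.25) = 2.7563.
New equilibrium: 97 - 5Q = 81.5 + 5Q gives Q_1 = 1.55, P_1 = 89.25; CS_1 = 6.0062, PS_1 = 6.0062.
Change in consumer surplus = 6.0062 - 2.7563 = 3.25.

3.25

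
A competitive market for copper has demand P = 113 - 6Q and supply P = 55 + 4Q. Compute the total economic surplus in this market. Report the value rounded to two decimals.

Equilibrium: 113 - 6Q = 55 + 4Q, so Q* = 5.8 and P* = 78.2.
CS = (1/2)(5.8)(34.8) = 100.92 and PS = (1/2)(5.8)(23.2) = 67.28, so total surplus = 168.2.

168.20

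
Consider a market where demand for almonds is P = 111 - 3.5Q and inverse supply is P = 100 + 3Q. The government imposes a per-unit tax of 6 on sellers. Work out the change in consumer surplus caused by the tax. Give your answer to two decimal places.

-3.98

Without the tax, 111 - 3.5Q = 100 + 3Q so Q* = 1.6923 and P* = 105.0769.
With the tax, sellers need 6 more per unit: 111 - 3.5Q = 100 + 3Q + 6, so Q_t = 0.7692. Buyers pay P_b = 108.3077; sellers receive P_s = P_b - 6 = 102.3077.
Consumers lose the trapezoid between P* and P_b out to Q_t plus the triangle from Q_t to Q*: change in CS = 1.0355 - 5.0118 = -3.9763.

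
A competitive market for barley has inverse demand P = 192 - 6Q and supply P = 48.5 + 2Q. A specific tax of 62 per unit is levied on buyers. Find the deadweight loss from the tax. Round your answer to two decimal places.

240.25

Pre-tax equilibrium: 192 - 6Q = 48.5 + 2Q gives Q* = 17.9375, P* = 84.375.
A tax on buyers shifts demand down by 62: (192 - 62) - 6Q = 48.5 + 2Q, so Q_t = 10.1875. Buyers pay P_b = 130.875; sellers receive P_s = P_b - 62 = 68.875.
Deadweight loss is the triangle between the curves from Q_t to Q*: (1/2)(17.9375 - 10.1875)(62) = 240.25.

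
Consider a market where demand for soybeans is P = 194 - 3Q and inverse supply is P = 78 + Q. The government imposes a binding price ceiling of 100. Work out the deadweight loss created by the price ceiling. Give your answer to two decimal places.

98.00

Without the control, 194 - 3Q = 78 + Q so Q* = 29 and P* = 107.
At the ceiling price 100, quantity supplied is (100 - 78)/1 = 22; supply is the short side, so Q = 22 trades at P = 100.
The lost-trades triangle has base Q* - 22 = 7 and height equal to the gap between the curves at Q = 22, which is 128 - 100 = 28. DWL = (1/2)(7)(28) = 98.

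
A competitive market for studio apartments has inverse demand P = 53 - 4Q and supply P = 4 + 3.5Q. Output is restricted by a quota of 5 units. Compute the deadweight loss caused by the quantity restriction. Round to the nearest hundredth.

8.82

Without the quota, 53 - 4Q = 4 + 3.5Q gives Q* = 6.5333.
At Q = 5 the demand price is 53 - 4(5) = 33 and the supply price is 4 + 3.5(5) = 21.5.
DWL = (1/2)(gap between curves at 5) x (Q* - 5) = (1/2)(11.5)(1.5333) = 8.8167.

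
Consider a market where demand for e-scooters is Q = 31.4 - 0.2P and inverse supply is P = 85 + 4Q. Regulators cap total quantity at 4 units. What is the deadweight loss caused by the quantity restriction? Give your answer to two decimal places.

Rewriting demand in inverse form: P = 157 - 5Q.
Without the quota, 157 - 5Q = 85 + 4Q gives Q* = 8.
At Q = 4 the demand price is 157 - 5(4) = 137 and the supply price is 85 + 4(4) = 101.
DWL = (1/2)(gap between curves at 4) x (Q* - 4) = (1/2)(36)(4) = 72.

72.00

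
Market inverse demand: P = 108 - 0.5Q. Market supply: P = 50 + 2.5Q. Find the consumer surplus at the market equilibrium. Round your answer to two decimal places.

93.44

Set 108 - 0.5Q = 50 + 2.5Q, which gives 58 = 3Q, so Q* = 19.3333 and P* = 108 - 0.5(19.3333) = 98.3333.
The demand choke price is 108, so CS = (1/2)(Q*)(108 - P*) = (1/2)(19.3333)(9.6667) = 93.4444.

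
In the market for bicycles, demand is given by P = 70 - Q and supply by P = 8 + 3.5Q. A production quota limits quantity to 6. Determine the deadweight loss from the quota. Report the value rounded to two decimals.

Unrestricted equilibrium: Q* = (70 - 8)/(1 + 3.5) = 13.7778.
At Q = 6 the demand price is 70 - (6) = 64 and the supply price is 8 + 3.5(6) = 29.
DWL = (1/2)(gap between curves at 6) x (Q* - 6) = (1/2)(35)(7.7778) = 136.1111.

136.11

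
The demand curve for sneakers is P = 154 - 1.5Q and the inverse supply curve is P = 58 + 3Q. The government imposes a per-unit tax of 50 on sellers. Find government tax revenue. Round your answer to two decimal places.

Without the tax, 154 - 1.5Q = 58 + 3Q so Q* = 21.3333 and P* = 122.
With the tax, sellers need 50 more per unit: 154 - 1.5Q = 58 + 3Q + 50, so Q_t = 10.2222. Buyers pay P_b = 138.6667; sellers receive P_s = P_b - 50 = 88.6667.
Revenue is the tax times quantity traded: 50 x 10.2222 = 511.1111.

511.11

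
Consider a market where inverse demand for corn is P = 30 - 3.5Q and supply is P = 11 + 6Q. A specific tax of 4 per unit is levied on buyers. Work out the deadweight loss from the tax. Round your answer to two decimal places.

Without the tax, 30 - 3.5Q = 11 + 6Q so Q* = 2 and P* = 23.
A tax on buyers shifts demand down by 4: (30 - 4) - 3.5Q = 11 + 6Q, so Q_t = 1.5789. Buyers pay P_b = 24.4737; sellers receive P_s = P_b - 4 = 20.4737.
The welfare triangle lost has base Q* - Q_t = 0.4211 and height t = 4, so DWL = (1/2)(0.4211)(4) = 0.8421.

0.84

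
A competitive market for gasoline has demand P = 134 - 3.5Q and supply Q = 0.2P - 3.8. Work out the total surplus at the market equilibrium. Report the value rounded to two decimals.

777.94

Rewriting supply in inverse form: P = 19 + 5Q.
Setting demand equal to supply, 115 = 8.5Q, so Q* = 13.5294 and P* = 86.6471.
CS = (1/2)(13.5294)(47.3529) = 320.3287 and PS = (1/2)(13.5294)(67.6471) = 457.6125, so total surplus = 777.9412.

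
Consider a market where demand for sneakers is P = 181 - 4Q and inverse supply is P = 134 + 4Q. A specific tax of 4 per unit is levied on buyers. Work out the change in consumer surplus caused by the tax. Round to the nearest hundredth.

Without the tax, 181 - 4Q = 134 + 4Q so Q* = 5.875 and P* = 157.5.
With the tax, buyers' net willingness to pay falls by 4: (181 - 4) - 4Q = 134 + 4Q, so Q_t = 5.375. Buyers pay P_b = 159.5; sellers receive P_s = P_b - 4 = 155.5.
Consumers lose the trapezoid between P* and P_b out to Q_t plus the triangle from Q_t to Q*: change in CS = 57.7812 - 69.0312 = -11.25.

-11.25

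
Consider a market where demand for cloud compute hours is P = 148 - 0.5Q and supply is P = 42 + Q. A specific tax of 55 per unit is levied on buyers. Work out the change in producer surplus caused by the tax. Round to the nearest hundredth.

Pre-tax equilibrium: 148 - 0.5Q = 42 + Q gives Q* = 70.6667, P* = 112.6667.
A tax on buyers shifts demand down by 55: (148 - 55) - 0.5Q = 42 + Q, so Q_t = 34. Buyers pay P_b = 131; sellers receive P_s = P_b - 55 = 76.
PS falls from (1/2)(70.6667)(70.6667) = 2496.8889 to (1/2)(34)(34) = 578, a change of -1918.8889.

-1918.89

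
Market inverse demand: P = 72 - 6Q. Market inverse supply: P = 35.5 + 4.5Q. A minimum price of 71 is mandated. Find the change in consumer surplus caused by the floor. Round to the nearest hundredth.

-36.17

Without the control, 72 - 6Q = 35.5 + 4.5Q so Q* = 3.4762 and P* = 51.1429.
At P = 71, buyers demand (72 - 71)/6 = 0.1667 while sellers would supply more, so the quantity traded is 0.1667 at price 71.
CS goes from (1/2)(3.4762)(20.8571) = 36.2517 to 0.0833 (computed as (72 - 71)(0.1667) - (1/2)(6)(0.1667)^2), a change of -36.1684.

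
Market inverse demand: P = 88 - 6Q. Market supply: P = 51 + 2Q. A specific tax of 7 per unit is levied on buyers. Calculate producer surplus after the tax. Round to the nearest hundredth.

Pre-tax equilibrium: 88 - 6Q = 51 + 2Q gives Q* = 4.625, P* = 60.25.
With the tax, buyers' net willingness to pay falls by 7: (88 - 7) - 6Q = 51 + 2Q, so Q_t = 3.75. Buyers pay P_b = 65.5; sellers receive P_s = P_b - 7 = 58.5.
PS = (1/2)(Q_t)(P_s - 51) = (1/2)(3.75)(7.5) = 14.0625.

14.06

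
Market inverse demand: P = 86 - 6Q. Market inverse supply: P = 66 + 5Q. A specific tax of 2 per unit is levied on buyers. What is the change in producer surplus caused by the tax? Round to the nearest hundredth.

-1.57

Pre-tax equilibrium: 86 - 6Q = 66 + 5Q gives Q* = 1.8182, P* = 75.0909.
A tax on buyers shifts demand down by 2: (86 - 2) - 6Q = 66 + 5Q, so Q_t = 1.6364. Buyers pay P_b = 76.1818; sellers receive P_s = P_b - 2 = 74.1818.
PS falls from (1/2)(1.8182)(9.0909) = 8.2645 to (1/2)(1.6364)(8.1818) = 6.6942, a change of -1.5702.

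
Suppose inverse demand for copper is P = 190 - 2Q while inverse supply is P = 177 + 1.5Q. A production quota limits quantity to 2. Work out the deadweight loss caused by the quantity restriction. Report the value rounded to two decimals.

5.14

Without the quota, 190 - 2Q = 177 + 1.5Q gives Q* = 3.7143.
At Q = 2 the demand price is 190 - 2(2) = 186 and the supply price is 177 + 1.5(2) = 180.
Deadweight loss is the triangle between the curves from 2 to 3.7143: (1/2)(186 - 180)(3.7143 - 2) = 5.1429.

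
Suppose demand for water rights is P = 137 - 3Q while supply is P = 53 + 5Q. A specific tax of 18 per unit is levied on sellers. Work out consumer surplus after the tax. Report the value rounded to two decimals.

Pre-tax equilibrium: 137 - 3Q = 53 + 5Q gives Q* = 10.5, P* = 105.5.
A tax on sellers shifts supply up by 18: 137 - 3Q = 53 + 5Q + 18, so Q_t = 8.25. Buyers pay P_b = 112.25; sellers receive P_s = P_b - 18 = 94.25.
Consumer surplus is the triangle under demand above P_b: (1/2)(8.25)(137 - 112.25) = 102.0938.

102.09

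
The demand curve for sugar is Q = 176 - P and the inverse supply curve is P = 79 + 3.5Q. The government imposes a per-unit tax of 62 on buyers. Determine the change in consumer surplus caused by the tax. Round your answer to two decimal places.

-202.07

Rewriting demand in inverse form: P = 176 - Q.
Pre-tax equilibrium: 176 - Q = 79 + 3.5Q gives Q* = 21.5556, P* = 154.4444.
A tax on buyers shifts demand down by 62: (176 - 62) - Q = 79 + 3.5Q, so Q_t = 7.7778. Buyers pay P_b = 168.2222; sellers receive P_s = P_b - 62 = 106.2222.
CS falls from (1/2)(21.5556)(21.5556) = 232.321 to (1/2)(7.7778)(7.7778) = 30.2469, a change of -202.0741.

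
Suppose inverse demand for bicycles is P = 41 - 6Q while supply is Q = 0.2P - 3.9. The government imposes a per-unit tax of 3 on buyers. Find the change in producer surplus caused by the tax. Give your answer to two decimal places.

-2.48

Rewriting supply in inverse form: P = 19.5 + 5Q.
Without the tax, 41 - 6Q = 19.5 + 5Q so Q* = 1.9545 and P* = 29.2727.
With the tax, buyers' net willingness to pay falls by 3: (41 - 3) - 6Q = 19.5 + 5Q, so Q_t = 1.6818. Buyers pay P_b = 30.9091; sellers receive P_s = P_b - 3 = 27.9091.
Producers lose the trapezoid between P_s and P* out to Q_t plus the triangle from Q_t to Q*: change in PS = 7.0713 - 9.5506 = -2.4793.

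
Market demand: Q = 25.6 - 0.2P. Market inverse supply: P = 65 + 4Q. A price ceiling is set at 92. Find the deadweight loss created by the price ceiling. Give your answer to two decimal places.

0.28

Rewriting demand in inverse form: P = 128 - 5Q.
Without the control, 128 - 5Q = 65 + 4Q so Q* = 7 and P* = 93.
At the ceiling price 92, quantity supplied is (92 - 65)/4 = 6.75; supply is the short side, so Q = 6.75 trades at P = 92.
The lost-trades triangle has base Q* - 6.75 = 0.25 and height equal to the gap between the curves at Q = 6.75, which is 94.25 - 92 = 2.25. DWL = (1/2)(0.25)(2.25) = 0.2812.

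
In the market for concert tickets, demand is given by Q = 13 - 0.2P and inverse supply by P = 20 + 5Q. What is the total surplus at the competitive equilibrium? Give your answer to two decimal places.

Rewriting demand in inverse form: P = 65 - 5Q.
Setting demand equal to supply, 45 = 10Q, so Q* = 4.5 and P* = 42.5.
Total surplus is the full triangle between the curves from 0 to Q*: (1/2)(4.5)(65 - 20) = 101.25.

101.25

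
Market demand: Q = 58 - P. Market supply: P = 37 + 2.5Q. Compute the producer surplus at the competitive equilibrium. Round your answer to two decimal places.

45.00

Rewriting demand in inverse form: P = 58 - Q.
Set 58 - Q = 37 + 2.5Q, which gives 21 = 3.5Q, so Q* = 6 and P* = 58 - (6) = 52.
PS is the area between P* and the supply curve from 0 to Q*: (1/2)(6)(15) = 45.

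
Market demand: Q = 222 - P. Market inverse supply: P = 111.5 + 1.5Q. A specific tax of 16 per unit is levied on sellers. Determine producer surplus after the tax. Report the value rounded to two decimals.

Rewriting demand in inverse form: P = 222 - Q.
Pre-tax equilibrium: 222 - Q = 111.5 + 1.5Q gives Q* = 44.2, P* = 177.8.
A tax on sellers shifts supply up by 16: 222 - Q = 111.5 + 1.5Q + 16, so Q_t = 37.8. Buyers pay P_b = 184.2; sellers receive P_s = P_b - 16 = 168.2.
PS = (1/2)(Q_t)(P_s - 111.5) = (1/2)(37.8)(56.7) = 1071.63.

1071.63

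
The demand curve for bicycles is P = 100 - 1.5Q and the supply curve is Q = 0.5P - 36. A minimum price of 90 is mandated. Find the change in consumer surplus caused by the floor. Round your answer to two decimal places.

-14.67

Rewriting supply in inverse form: P = 72 + 2Q.
Without the control, 100 - 1.5Q = 72 + 2Q so Q* = 8 and P* = 88.
At the floor price 90, quantity demanded is (100 - 90)/1.5 = 6.6667; demand is the short side, so Q = 6.6667 trades at P = 90.
CS goes from (1/2)(8)(12) = 48 to 33.3333 (computed as (100 - 90)(6.6667) - (1/2)(1.5)(6.6667)^2), a change of -14.6667.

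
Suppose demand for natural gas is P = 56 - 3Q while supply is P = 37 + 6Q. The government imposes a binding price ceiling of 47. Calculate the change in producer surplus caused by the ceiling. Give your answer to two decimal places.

-5.04

Free-market equilibrium: 56 - 3Q = 37 + 6Q gives Q* = 2.1111, P* = 49.6667.
At the ceiling price 47, quantity supplied is (47 - 37)/6 = 1.6667; supply is the short side, so Q = 1.6667 trades at P = 47.
PS goes from (1/2)(2.1111)(12.6667) = 13.3704 to 8.3333 (computed as (47 - 37)(1.6667) - (1/2)(6)(1.6667)^2), a change of -5.037.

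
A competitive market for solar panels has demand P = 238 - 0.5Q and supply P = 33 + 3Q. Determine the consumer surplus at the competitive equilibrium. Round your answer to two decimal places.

857.65

Setting demand equal to supply, 205 = 3.5Q, so Q* = 58.5714 and P* = 208.7143.
Consumer surplus is the triangle under demand above P*: (1/2)(58.5714)(238 - 208.7143) = (1/2)(58.5714)(29.2857) = 857.6531.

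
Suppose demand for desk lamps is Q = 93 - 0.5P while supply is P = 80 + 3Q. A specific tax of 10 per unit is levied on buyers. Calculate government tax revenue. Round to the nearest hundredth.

192.00

Rewriting demand in inverse form: P = 186 - 2Q.
Pre-tax equilibrium: 186 - 2Q = 80 + 3Q gives Q* = 21.2, P* = 143.6.
With the tax, buyers' net willingness to pay falls by 10: (186 - 10) - 2Q = 80 + 3Q, so Q_t = 19.2. Buyers pay P_b = 147.6; sellers receive P_s = P_b - 10 = 137.6.
Tax revenue = t x Q_t = 10 x 19.2 = 192.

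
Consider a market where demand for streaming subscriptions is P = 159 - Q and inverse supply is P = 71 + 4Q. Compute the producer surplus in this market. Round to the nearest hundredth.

Set 159 - Q = 71 + 4Q, which gives 88 = 5Q, so Q* = 17.6 and P* = 159 - (17.6) = 141.4.
The supply curve's price intercept is 71, so PS = (1/2)(Q*)(P* - 71) = (1/2)(17.6)(70.4) = 619.52.

619.52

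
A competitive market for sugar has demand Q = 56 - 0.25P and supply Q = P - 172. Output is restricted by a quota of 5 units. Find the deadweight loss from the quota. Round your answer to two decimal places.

72.90

Rewriting demand in inverse form: P = 224 - 4Q.
Rewriting supply in inverse form: P = 172 + Q.
Without the quota, 224 - 4Q = 172 + Q gives Q* = 10.4.
At Q = 5 the demand price is 224 - 4(5) = 204 and the supply price is 172 + (5) = 177.
Deadweight loss is the triangle between the curves from 5 to 10.4: (1/2)(204 - 177)(10.4 - 5) = 72.9.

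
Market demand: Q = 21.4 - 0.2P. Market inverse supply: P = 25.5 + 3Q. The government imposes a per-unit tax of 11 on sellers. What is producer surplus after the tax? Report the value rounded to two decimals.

Rewriting demand in inverse form: P = 107 - 5Q.
Pre-tax equilibrium: 107 - 5Q = 25.5 + 3Q gives Q* = 10.1875, P* = 56.0625.
With the tax, sellers need 11 more per unit: 107 - 5Q = 25.5 + 3Q + 11, so Q_t = 8.8125. Buyers pay P_b = 62.9375; sellers receive P_s = P_b - 11 = 51.9375.
Producer surplus is the triangle above supply below P_s: (1/2)(8.8125)(51.9375 - 25.5) = 116.4902.

116.49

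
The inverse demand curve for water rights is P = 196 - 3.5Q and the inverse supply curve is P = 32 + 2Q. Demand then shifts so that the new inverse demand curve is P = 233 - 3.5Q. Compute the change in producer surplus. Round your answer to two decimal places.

Initial equilibrium: Q_0 = 29.8182, P_0 = 91.6364; CS_0 = (1/2)(29.8182)(104.3636) = 1555.9669, PS_0 = (1/2)(29.8182)(59.6364) = 889.124.
New equilibrium: 233 - 3.5Q = 32 + 2Q gives Q_1 = 36.5455, P_1 = 105.0909; CS_1 = 2337.2479, PS_1 = 1335.5702.
Change in producer surplus = 1335.5702 - 889.124 = 446.4463.

446.45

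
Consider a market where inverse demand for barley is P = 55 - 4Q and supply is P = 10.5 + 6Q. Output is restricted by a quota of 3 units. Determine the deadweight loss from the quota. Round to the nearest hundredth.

Unrestricted equilibrium: Q* = (55 - 10.5)/(4 + 6) = 4.45.
At Q = 3 the demand price is 55 - 4(3) = 43 and the supply price is 10.5 + 6(3) = 28.5.
DWL = (1/2)(gap between curves at 3) x (Q* - 3) = (1/2)(14.5)(1.45) = 10.5125.

10.51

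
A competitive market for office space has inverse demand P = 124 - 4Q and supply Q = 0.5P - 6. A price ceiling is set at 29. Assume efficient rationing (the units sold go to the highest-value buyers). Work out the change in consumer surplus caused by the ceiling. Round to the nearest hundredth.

-33.89

Rewriting supply in inverse form: P = 12 + 2Q.
Without the control, 124 - 4Q = 12 + 2Q so Q* = 18.6667 and P* = 49.3333.
At P = 29, sellers supply (29 - 12)/2 = 8.5 while buyers want more, so the quantity traded is 8.5 at price 29.
CS goes from (1/2)(18.6667)(74.6667) = 696.8889 to 663 (computed as (124 - 29)(8.5) - (1/2)(4)(8.5)^2), a change of -33.8889.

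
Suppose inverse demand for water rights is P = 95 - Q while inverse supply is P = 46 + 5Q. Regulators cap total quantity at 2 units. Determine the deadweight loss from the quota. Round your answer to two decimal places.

Without the quota, 95 - Q = 46 + 5Q gives Q* = 8.1667.
At Q = 2 the demand price is 95 - (2) = 93 and the supply price is 46 + 5(2) = 56.
DWL = (1/2)(gap between curves at 2) x (Q* - 2) = (1/2)(37)(6.1667) = 114.0833.

114.08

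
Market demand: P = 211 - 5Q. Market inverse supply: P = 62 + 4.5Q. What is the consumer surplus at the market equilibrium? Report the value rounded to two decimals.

Setting demand equal to supply, 149 = 9.5Q, so Q* = 15.6842 and P* = 132.5789.
CS is the area between the demand curve and P* from 0 to Q*: (1/2)(15.6842)(78.4211) = 614.9861.

614.99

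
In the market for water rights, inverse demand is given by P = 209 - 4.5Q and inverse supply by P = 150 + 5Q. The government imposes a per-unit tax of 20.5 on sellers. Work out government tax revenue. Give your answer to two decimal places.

83.08

Without the tax, 209 - 4.5Q = 150 + 5Q so Q* = 6.2105 and P* = 181.0526.
With the tax, sellers need 20.5 more per unit: 209 - 4.5Q = 150 + 5Q + 20.5, so Q_t = 4.0526. Buyers pay P_b = 190.7632; sellers receive P_s = P_b - 20.5 = 170.2632.
Tax revenue = t x Q_t = 20.5 x 4.0526 = 83.0789.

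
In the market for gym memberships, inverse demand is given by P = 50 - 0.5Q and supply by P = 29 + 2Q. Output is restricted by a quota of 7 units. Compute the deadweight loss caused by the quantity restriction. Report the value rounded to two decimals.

2.45

Without the quota, 50 - 0.5Q = 29 + 2Q gives Q* = 8.4.
At Q = 7 the demand price is 50 - 0.5(7) = 46.5 and the supply price is 29 + 2(7) = 43.
DWL = (1/2)(gap between curves at 7) x (Q* - 7) = (1/2)(3.5)(1.4) = 2.45.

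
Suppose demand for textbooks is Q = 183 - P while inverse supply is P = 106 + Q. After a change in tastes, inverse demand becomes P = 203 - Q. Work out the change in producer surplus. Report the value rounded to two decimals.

435.00

Rewriting demand in inverse form: P = 183 - Q.
Initial equilibrium: Q_0 = 38.5, P_0 = 144.5; CS_0 = (1/2)(38.5)(38.5) = 741.125, PS_0 = (1/2)(38.5)(38.5) = 741.125.
New equilibrium: 203 - Q = 106 + Q gives Q_1 = 48.5, P_1 = 154.5; CS_1 = 1176.125, PS_1 = 1176.125.
Change in producer surplus = 1176.125 - 741.125 = 435.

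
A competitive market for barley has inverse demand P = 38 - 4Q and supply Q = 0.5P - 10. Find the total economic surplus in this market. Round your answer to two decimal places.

Rewriting supply in inverse form: P = 20 + 2Q.
Equilibrium: 38 - 4Q = 20 + 2Q, so Q* = 3 and P* = 26.
Total surplus is the full triangle between the curves from 0 to Q*: (1/2)(3)(38 - 20) = 27.

27.00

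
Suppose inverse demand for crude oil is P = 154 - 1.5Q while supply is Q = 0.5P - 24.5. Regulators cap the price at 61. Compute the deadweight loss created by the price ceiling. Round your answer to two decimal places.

Rewriting supply in inverse form: P = 49 + 2Q.
Free-market equilibrium: 154 - 1.5Q = 49 + 2Q gives Q* = 30, P* = 109.
At P = 61, sellers supply (61 - 49)/2 = 6 while buyers want more, so the quantity traded is 6 at price 61.
The lost-trades triangle has base Q* - 6 = 24 and height equal to the gap between the curves at Q = 6, which is 145 - 61 = 84. DWL = (1/2)(24)(84) = 1008.

1008.00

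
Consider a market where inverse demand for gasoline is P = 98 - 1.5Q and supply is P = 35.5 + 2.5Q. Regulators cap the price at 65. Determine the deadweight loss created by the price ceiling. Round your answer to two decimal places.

29.26

Free-market equilibrium: 98 - 1.5Q = 35.5 + 2.5Q gives Q* = 15.625, P* = 74.5625.
At P = 65, sellers supply (65 - 35.5)/2.5 = 11.8 while buyers want more, so the quantity traded is 11.8 at price 65.
The lost-trades triangle has base Q* - 11.8 = 3.825 and height equal to the gap between the curves at Q = 11.8, which is 80.3 - 65 = 15.3. DWL = (1/2)(3.825)(15.3) = 29.2613.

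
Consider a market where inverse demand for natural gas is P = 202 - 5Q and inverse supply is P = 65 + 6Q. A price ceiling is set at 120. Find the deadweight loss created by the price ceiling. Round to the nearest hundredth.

Without the control, 202 - 5Q = 65 + 6Q so Q* = 12.4545 and P* = 139.7273.
At P = 120, sellers supply (120 - 65)/6 = 9.1667 while buyers want more, so the quantity traded is 9.1667 at price 120.
At Q = 9.1667 the demand price is 156.1667 and the supply price is 120. Deadweight loss is the triangle between the curves from 9.1667 to 12.4545: (1/2)(156.1667 - 120)(12.4545 - 9.1667) = 59.4558.

59.46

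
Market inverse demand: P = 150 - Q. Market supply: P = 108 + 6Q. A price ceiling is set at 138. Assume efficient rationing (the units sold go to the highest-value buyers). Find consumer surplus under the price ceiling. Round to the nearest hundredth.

47.50

Without the control, 150 - Q = 108 + 6Q so Q* = 6 and P* = 144.
At the ceiling price 138, quantity supplied is (138 - 108)/6 = 5; supply is the short side, so Q = 5 trades at P = 138.
The demand price at Q = 5 is 145. CS is the trapezoid between demand and 138 over [0, 5]: (1/2)[(150 - 138) + (145 - 138)](5) = 47.5.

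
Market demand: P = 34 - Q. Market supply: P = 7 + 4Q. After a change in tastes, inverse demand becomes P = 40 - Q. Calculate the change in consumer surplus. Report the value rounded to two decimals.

7.20

Initial equilibrium: Q_0 = 5.4, P_0 = 28.6; CS_0 = (1/2)(5.4)(5.4) = 14.58, PS_0 = (1/2)(5.4)(21.6) = 58.32.
New equilibrium: 40 - Q = 7 + 4Q gives Q_1 = 6.6, P_1 = 33.4; CS_1 = 21.78, PS_1 = 87.12.
Change in consumer surplus = 21.78 - 14.58 = 7.2.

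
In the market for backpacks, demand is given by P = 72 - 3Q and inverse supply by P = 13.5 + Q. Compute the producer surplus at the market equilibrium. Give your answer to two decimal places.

106.95

Setting demand equal to supply, 58.5 = 4Q, so Q* = 14.625 and P* = 28.125.
PS is the area between P* and the supply curve from 0 to Q*: (1/2)(14.625)(14.625) = 106.9453.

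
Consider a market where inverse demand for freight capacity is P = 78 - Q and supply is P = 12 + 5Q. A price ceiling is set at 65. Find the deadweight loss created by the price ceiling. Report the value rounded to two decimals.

0.48

Without the control, 78 - Q = 12 + 5Q so Q* = 11 and P* = 67.
At P = 65, sellers supply (65 - 12)/5 = 10.6 while buyers want more, so the quantity traded is 10.6 at price 65.
At Q = 10.6 the demand price is 67.4 and the supply price is 65. Deadweight loss is the triangle between the curves from 10.6 to 11: (1/2)(67.4 - 65)(11 - 10.6) = 0.48.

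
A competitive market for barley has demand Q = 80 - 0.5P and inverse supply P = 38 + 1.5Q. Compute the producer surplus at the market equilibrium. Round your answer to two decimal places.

Rewriting demand in inverse form: P = 160 - 2Q.
Equilibrium: 160 - 2Q = 38 + 1.5Q, so Q* = 34.8571 and P* = 90.2857.
The supply curve's price intercept is 38, so PS = (1/2)(Q*)(P* - 38) = (1/2)(34.8571)(52.2857) = 911.2653.

911.27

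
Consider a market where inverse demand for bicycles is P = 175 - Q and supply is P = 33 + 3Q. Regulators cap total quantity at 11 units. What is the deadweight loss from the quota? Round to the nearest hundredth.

Without the quota, 175 - Q = 33 + 3Q gives Q* = 35.5.
At Q = 11 the demand price is 175 - (11) = 164 and the supply price is 33 + 3(11) = 66.
Deadweight loss is the triangle between the curves from 11 to 35.5: (1/2)(164 - 66)(35.5 - 11) = 1200.5.

1200.50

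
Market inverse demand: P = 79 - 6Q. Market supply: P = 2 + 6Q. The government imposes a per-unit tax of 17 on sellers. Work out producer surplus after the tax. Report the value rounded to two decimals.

Without the tax, 79 - 6Q = 2 + 6Q so Q* = 6.4167 and P* = 40.5.
With the tax, sellers need 17 more per unit: 79 - 6Q = 2 + 6Q + 17, so Q_t = 5. Buyers pay P_b = 49; sellers receive P_s = P_b - 17 = 32.
Producer surplus is the triangle above supply below P_s: (1/2)(5)(32 - 2) = 75.

75.00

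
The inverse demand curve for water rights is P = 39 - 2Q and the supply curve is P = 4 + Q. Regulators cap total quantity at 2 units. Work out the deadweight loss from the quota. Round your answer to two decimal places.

Without the quota, 39 - 2Q = 4 + Q gives Q* = 11.6667.
At Q = 2 the demand price is 39 - 2(2) = 35 and the supply price is 4 + (2) = 6.
Deadweight loss is the triangle between the curves from 2 to 11.6667: (1/2)(35 - 6)(11.6667 - 2) = 140.1667.

140.17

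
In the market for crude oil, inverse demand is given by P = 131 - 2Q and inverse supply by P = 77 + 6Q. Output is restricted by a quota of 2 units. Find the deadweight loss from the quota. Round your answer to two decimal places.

Without the quota, 131 - 2Q = 77 + 6Q gives Q* = 6.75.
At Q = 2 the demand price is 131 - 2(2) = 127 and the supply price is 77 + 6(2) = 89.
Deadweight loss is the triangle between the curves from 2 to 6.75: (1/2)(127 - 89)(6.75 - 2) = 90.25.

90.25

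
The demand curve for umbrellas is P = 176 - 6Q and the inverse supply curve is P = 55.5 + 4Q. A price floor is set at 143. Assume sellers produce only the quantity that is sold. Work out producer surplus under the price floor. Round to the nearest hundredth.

420.75

Free-market equilibrium: 176 - 6Q = 55.5 + 4Q gives Q* = 12.05, P* = 103.7.
At P = 143, buyers demand (176 - 143)/6 = 5.5 while sellers would supply more, so the quantity traded is 5.5 at price 143.
The supply price at Q = 5.5 is 77.5. PS is the trapezoid between 143 and supply over [0, 5.5]: (1/2)[(143 - 55.5) + (143 - 77.5)](5.5) = 420.75.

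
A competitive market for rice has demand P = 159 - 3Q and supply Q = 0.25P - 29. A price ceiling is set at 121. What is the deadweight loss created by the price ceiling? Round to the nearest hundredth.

83.79

Rewriting supply in inverse form: P = 116 + 4Q.
Without the control, 159 - 3Q = 116 + 4Q so Q* = 6.1429 and P* = 140.5714.
At the ceiling price 121, quantity supplied is (121 - 116)/4 = 1.25; supply is the short side, so Q = 1.25 trades at P = 121.
The lost-trades triangle has base Q* - 1.25 = 4.8929 and height equal to the gap between the curves at Q = 1.25, which is 155.25 - 121 = 34.25. DWL = (1/2)(4.8929)(34.25) = 83.7902.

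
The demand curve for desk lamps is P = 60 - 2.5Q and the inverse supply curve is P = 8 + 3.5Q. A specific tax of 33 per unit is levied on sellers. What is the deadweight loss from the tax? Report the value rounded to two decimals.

Without the tax, 60 - 2.5Q = 8 + 3.5Q so Q* = 8.6667 and P* = 38.3333.
A tax on sellers shifts supply up by 33: 60 - 2.5Q = 8 + 3.5Q + 33, so Q_t = 3.1667. Buyers pay P_b = 52.0833; sellers receive P_s = P_b - 33 = 19.0833.
Deadweight loss is the triangle between the curves from Q_t to Q*: (1/2)(8.6667 - 3.1667)(33) = 90.75.

90.75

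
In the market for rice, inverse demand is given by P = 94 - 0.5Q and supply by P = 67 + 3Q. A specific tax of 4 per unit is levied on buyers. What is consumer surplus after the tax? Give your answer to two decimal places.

Pre-tax equilibrium: 94 - 0.5Q = 67 + 3Q gives Q* = 7.7143, P* = 90.1429.
A tax on buyers shifts demand down by 4: (94 - 4) - 0.5Q = 67 + 3Q, so Q_t = 6.5714. Buyers pay P_b = 90.7143; sellers receive P_s = P_b - 4 = 86.7143.
Consumer surplus is the triangle under demand above P_b: (1/2)(6.5714)(94 - 90.7143) = 10.7959.

10.80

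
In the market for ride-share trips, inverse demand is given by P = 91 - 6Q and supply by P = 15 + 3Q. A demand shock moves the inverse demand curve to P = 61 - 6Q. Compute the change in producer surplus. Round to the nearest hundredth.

-67.78

Initial equilibrium: Q_0 = 8.4444, P_0 = 40.3333; CS_0 = (1/2)(8.4444)(50.6667) = 213.9259, PS_0 = (1/2)(8.4444)(25.3333) = 106.963.
New equilibrium: 61 - 6Q = 15 + 3Q gives Q_1 = 5.1111, P_1 = 30.3333; CS_1 = 78.3704, PS_1 = 39.1852.
Change in producer surplus = 39.1852 - 106.963 = -67.7778.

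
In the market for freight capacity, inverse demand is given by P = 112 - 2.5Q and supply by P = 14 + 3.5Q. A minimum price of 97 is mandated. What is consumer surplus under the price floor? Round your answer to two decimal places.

Free-market equilibrium: 112 - 2.5Q = 14 + 3.5Q gives Q* = 16.3333, P* = 71.1667.
At P = 97, buyers demand (112 - 97)/2.5 = 6 while sellers would supply more, so the quantity traded is 6 at price 97.
CS is the triangle under demand above 97: (1/2)(6)(112 - 97) = 45.

45.00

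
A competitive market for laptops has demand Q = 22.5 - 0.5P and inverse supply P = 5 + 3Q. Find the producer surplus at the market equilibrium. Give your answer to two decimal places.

96.00

Rewriting demand in inverse form: P = 45 - 2Q.
Equilibrium: 45 - 2Q = 5 + 3Q, so Q* = 8 and P* = 29.
The supply curve's price intercept is 5, so PS = (1/2)(Q*)(P* - 5) = (1/2)(8)(24) = 96.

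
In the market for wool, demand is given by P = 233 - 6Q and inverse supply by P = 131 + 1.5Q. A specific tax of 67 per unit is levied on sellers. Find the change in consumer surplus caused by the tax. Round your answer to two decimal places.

Without the tax, 233 - 6Q = 131 + 1.5Q so Q* = 13.6 and P* = 151.4.
With the tax, sellers need 67 more per unit: 233 - 6Q = 131 + 1.5Q + 67, so Q_t = 4.6667. Buyers pay P_b = 205; sellers receive P_s = P_b - 67 = 138.
CS falls from (1/2)(13.6)(81.6) = 554.88 to (1/2)(4.6667)(28) = 65.3333, a change of -489.5467.

-489.55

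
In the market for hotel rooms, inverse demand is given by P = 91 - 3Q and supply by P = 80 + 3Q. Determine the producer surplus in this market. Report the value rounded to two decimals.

Equilibrium: 91 - 3Q = 80 + 3Q, so Q* = 1.8333 and P* = 85.5.
Producer surplus is the triangle above supply below P*: (1/2)(1.8333)(85.5 - 80) = (1/2)(1.8333)(5.5) = 5.0417.

5.04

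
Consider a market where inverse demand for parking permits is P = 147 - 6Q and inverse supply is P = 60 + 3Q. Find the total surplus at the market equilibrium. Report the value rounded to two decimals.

420.50

Set 147 - 6Q = 60 + 3Q, which gives 87 = 9Q, so Q* = 9.6667 and P* = 147 - 6(9.6667) = 89.
Total surplus is the full triangle between the curves from 0 to Q*: (1/2)(9.6667)(147 - 60) = 420.5.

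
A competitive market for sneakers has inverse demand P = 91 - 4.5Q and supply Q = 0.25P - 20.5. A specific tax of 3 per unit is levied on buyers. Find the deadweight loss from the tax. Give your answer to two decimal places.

Rewriting supply in inverse form: P = 82 + 4Q.
Pre-tax equilibrium: 91 - 4.5Q = 82 + 4Q gives Q* = 1.0588, P* = 86.2353.
With the tax, buyers' net willingness to pay falls by 3: (91 - 3) - 4.5Q = 82 + 4Q, so Q_t = 0.7059. Buyers pay P_b = 87.8235; sellers receive P_s = P_b - 3 = 84.8235.
Deadweight loss is the triangle between the curves from Q_t to Q*: (1/2)(1.0588 - 0.7059)(3) = 0.5294.

0.53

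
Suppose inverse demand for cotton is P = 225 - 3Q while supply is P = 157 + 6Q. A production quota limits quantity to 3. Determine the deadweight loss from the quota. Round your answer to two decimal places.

Without the quota, 225 - 3Q = 157 + 6Q gives Q* = 7.5556.
At Q = 3 the demand price is 225 - 3(3) = 216 and the supply price is 157 + 6(3) = 175.
DWL = (1/2)(gap between curves at 3) x (Q* - 3) = (1/2)(41)(4.5556) = 93.3889.

93.39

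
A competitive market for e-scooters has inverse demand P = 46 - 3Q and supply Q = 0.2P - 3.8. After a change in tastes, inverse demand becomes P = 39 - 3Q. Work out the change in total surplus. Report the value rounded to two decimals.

-20.56

Rewriting supply in inverse form: P = 19 + 5Q.
Initial equilibrium: Q_0 = 3.375, P_0 = 35.875; CS_0 = (1/2)(3.375)(10.125) = 17.0859, PS_0 = (1/2)(3.375)(16.875) = 28.4766.
New equilibrium: 39 - 3Q = 19 + 5Q gives Q_1 = 2.5, P_1 = 31.5; CS_1 = 9.375, PS_1 = 15.625.
Change in total surplus = (9.375 + 15.625) - (17.0859 + 28.4766) = -20.5625.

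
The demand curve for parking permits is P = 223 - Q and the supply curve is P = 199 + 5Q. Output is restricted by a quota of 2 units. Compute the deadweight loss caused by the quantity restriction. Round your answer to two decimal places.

Unrestricted equilibrium: Q* = (223 - 199)/(1 + 5) = 4.
At Q = 2 the demand price is 223 - (2) = 221 and the supply price is 199 + 5(2) = 209.
Deadweight loss is the triangle between the curves from 2 to 4: (1/2)(221 - 209)(4 - 2) = 12.

12.00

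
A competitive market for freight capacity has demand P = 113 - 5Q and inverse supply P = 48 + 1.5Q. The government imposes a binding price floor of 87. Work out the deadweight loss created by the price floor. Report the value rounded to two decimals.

Without the control, 113 - 5Q = 48 + 1.5Q so Q* = 10 and P* = 63.
At the floor price 87, quantity demanded is (113 - 87)/5 = 5.2; demand is the short side, so Q = 5.2 trades at P = 87.
At Q = 5.2 the demand price is 87 and the supply price is 55.8. Deadweight loss is the triangle between the curves from 5.2 to 10: (1/2)(87 - 55.8)(10 - 5.2) = 74.88.

74.88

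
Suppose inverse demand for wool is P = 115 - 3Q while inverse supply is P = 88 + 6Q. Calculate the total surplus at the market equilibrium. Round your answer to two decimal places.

Set 115 - 3Q = 88 + 6Q, which gives 27 = 9Q, so Q* = 3 and P* = 115 - 3(3) = 106.
Total surplus is the full triangle between the curves from 0 to Q*: (1/2)(3)(115 - 88) = 40.5.

40.50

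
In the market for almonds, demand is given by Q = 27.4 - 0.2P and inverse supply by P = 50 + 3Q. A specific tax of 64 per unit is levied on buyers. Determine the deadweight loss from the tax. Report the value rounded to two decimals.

Rewriting demand in inverse form: P = 137 - 5Q.
Without the tax, 137 - 5Q = 50 + 3Q so Q* = 10.875 and P* = 82.625.
With the tax, buyers' net willingness to pay falls by 64: (137 - 64) - 5Q = 50 + 3Q, so Q_t = 2.875. Buyers pay P_b = 122.625; sellers receive P_s = P_b - 64 = 58.625.
The welfare triangle lost has base Q* - Q_t = 8 and height t = 64, so DWL = (1/2)(8)(64) = 256.

256.00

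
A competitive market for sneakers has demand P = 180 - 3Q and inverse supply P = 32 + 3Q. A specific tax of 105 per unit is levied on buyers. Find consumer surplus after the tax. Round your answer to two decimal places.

Pre-tax equilibrium: 180 - 3Q = 32 + 3Q gives Q* = 24.6667, P* = 106.
A tax on buyers shifts demand down by 105: (180 - 105) - 3Q = 32 + 3Q, so Q_t = 7.1667. Buyers pay P_b = 158.5; sellers receive P_s = P_b - 105 = 53.5.
CS = (1/2)(Q_t)(180 - P_b) = (1/2)(7.1667)(21.5) = 77.0417.

77.04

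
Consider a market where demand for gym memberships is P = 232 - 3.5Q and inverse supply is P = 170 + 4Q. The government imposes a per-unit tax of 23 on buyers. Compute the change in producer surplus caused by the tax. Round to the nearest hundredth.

Pre-tax equilibrium: 232 - 3.5Q = 170 + 4Q gives Q* = 8.2667, P* = 203.0667.
With the tax, buyers' net willingness to pay falls by 23: (232 - 23) - 3.5Q = 170 + 4Q, so Q_t = 5.2. Buyers pay P_b = 213.8; sellers receive P_s = P_b - 23 = 190.8.
Producers lose the trapezoid between P_s and P* out to Q_t plus the triangle from Q_t to Q*: change in PS = 54.08 - 136.6756 = -82.5956.

-82.60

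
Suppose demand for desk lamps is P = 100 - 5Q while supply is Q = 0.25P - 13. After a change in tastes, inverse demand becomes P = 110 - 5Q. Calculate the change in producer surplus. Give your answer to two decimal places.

26.17

Rewriting supply in inverse form: P = 52 + 4Q.
Initial equilibrium: Q_0 = 5.3333, P_0 = 73.3333; CS_0 = (1/2)(5.3333)(26.6667) = 71.1111, PS_0 = (1/2)(5.3333)(21.3333) = 56.8889.
New equilibrium: 110 - 5Q = 52 + 4Q gives Q_1 = 6.4444, P_1 = 77.7778; CS_1 = 103.8272, PS_1 = 83.0617.
Change in producer surplus = 83.0617 - 56.8889 = 26.1728.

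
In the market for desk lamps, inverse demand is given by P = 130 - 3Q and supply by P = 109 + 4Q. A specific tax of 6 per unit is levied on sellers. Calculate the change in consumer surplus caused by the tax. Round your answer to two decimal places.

Pre-tax equilibrium: 130 - 3Q = 109 + 4Q gives Q* = 3, P* = 121.
With the tax, sellers need 6 more per unit: 130 - 3Q = 109 + 4Q + 6, so Q_t = 2.1429. Buyers pay P_b = 123.5714; sellers receive P_s = P_b - 6 = 117.5714.
Consumers lose the trapezoid between P* and P_b out to Q_t plus the triangle from Q_t to Q*: change in CS = 6.8878 - 13.5 = -6.6122.

-6.61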